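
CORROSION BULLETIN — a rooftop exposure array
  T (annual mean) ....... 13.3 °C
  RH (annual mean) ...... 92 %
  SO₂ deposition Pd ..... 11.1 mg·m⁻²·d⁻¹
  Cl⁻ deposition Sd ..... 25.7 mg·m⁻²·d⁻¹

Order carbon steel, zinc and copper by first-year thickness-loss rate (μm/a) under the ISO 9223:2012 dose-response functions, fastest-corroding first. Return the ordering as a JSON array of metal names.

["carbon steel", "copper", "zinc"]

carbon steel: temperature factor f = -0.054·(3.3) = -0.1782
  sulphur-dioxide contribution → 32.6 μm/a
  chloride contribution → 27.06 μm/a
  total first-year rate 59.66 μm/a
zinc: f(T) = -0.071·(T−10) [T>10 °C] = -0.2343
  sulphur-dioxide contribution → 2.026 μm/a
  chloride contribution → 0.72 μm/a
  ⇒ r_corr(zinc) = 2.746 μm/a
copper: temperature factor f = -0.080·(3.3) = -0.2640
  sulphur-dioxide contribution → 1.733 μm/a
  chloride contribution → 1.297 μm/a
  ⇒ r_corr(copper) = 3.029 μm/a
Ordering by μm/a: carbon steel (59.7) > copper (3.03) > zinc (2.75)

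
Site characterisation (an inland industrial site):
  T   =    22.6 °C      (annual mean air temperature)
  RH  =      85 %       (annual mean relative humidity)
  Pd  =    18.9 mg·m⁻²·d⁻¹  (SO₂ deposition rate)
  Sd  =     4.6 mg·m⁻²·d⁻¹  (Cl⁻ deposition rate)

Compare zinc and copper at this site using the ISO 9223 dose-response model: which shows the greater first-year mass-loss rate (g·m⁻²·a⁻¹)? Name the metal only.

zinc: temperature factor f = -0.071·(12.6) = -0.8946
  Pd branch = 0.0129·Pd^0.44·e^(0.046·RH+f) = 0.959 μm/a
  Sd branch = 0.0175·Sd^0.57·e^(0.008·RH+0.085·T) = 0.5629 μm/a
  r_corr = 0.959 + 0.5629 = 1.522 μm/a
  mass loss = 1.522 μm/a × 7.14 g/cm³ = 10.87 g·m⁻²·a⁻¹
copper: temperature factor f = -0.080·(12.6) = -1.0080
  SO₂ term: 0.0053·18.9^0.26·exp(0.059·85-1.0080) = 0.6257
  Cl⁻ term: 0.01025·4.6^0.27·exp(0.036·85+0.049·22.6) = 0.999
  sum: 0.6257 + 0.999 → r_corr = 1.625 μm/a
  mass loss = 1.625 μm/a × 8.96 g/cm³ = 14.56 g·m⁻²·a⁻¹
Ordering by g·m⁻²·a⁻¹: copper (14.6) > zinc (10.9)

copper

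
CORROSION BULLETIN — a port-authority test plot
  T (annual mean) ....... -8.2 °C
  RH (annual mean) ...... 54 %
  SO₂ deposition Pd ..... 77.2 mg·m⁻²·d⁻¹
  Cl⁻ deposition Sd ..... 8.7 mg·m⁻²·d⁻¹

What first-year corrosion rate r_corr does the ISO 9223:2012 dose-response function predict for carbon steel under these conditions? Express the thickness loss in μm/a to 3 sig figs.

r_corr = 4.93 μm/a

carbon steel: f(T) = +0.150·(T−10) [T≤10 °C] = -2.7300
  sulphur-dioxide contribution → 3.258 μm/a
  chloride contribution → 1.669 μm/a
  ⇒ r_corr(carbon steel) = 4.927 μm/a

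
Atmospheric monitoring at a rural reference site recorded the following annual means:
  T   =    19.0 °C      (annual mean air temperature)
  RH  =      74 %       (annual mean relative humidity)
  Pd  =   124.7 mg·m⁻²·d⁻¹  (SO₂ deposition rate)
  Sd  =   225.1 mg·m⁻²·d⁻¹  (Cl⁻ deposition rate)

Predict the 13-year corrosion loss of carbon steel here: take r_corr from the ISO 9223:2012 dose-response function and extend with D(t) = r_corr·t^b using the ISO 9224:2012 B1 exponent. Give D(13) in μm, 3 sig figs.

carbon steel: T>10 °C ⇒ hinge -0.054·(19.0−10) = -0.4860
  Pd branch = 1.77·Pd^0.52·e^(0.02·RH+f) = 58.82 μm/a
  Sd branch = 0.102·Sd^0.62·e^(0.033·RH+0.04·T) = 72.06 μm/a
  sum: 58.82 + 72.06 → r_corr = 130.9 μm/a
ISO 9224: D(t) = r_corr · t^b with b = 0.523 (carbon steel, B1)
  D(13) = 130.9 × 13^0.523 = 130.9 × 3.825 = 500.6 μm

D(13) = 501 μm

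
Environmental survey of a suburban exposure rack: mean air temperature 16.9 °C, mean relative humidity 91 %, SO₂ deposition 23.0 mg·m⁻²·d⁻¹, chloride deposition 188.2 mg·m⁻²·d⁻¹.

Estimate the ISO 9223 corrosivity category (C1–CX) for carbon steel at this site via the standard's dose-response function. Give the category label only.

C5

carbon steel: temperature factor f = -0.054·(6.9) = -0.3726
  Pd branch = 1.77·Pd^0.52·e^(0.02·RH+f) = 38.43 μm/a
  Cl⁻ term: 0.102·188.2^0.62·exp(0.033·91+0.04·16.9) = 103.9
  sum: 38.43 + 103.9 → r_corr = 142.3 μm/a
ISO 9223 Table 2 (carbon steel): 80 < 142 ≤ 200 μm/a ⇒ C5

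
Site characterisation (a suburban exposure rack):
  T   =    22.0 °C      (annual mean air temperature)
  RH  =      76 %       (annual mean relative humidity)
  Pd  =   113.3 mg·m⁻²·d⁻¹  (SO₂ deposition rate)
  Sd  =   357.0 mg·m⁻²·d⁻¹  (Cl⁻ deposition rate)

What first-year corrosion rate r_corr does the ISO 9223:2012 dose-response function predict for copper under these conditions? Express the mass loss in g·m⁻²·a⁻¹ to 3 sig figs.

copper: T>10 °C ⇒ hinge -0.080·(22.0−10) = -0.9600
  SO₂ term: 0.0053·113.3^0.26·exp(0.059·76-0.9600) = 0.6149
  Cl⁻ term: 0.01025·357.0^0.27·exp(0.036·76+0.049·22.0) = 2.272
  sum: 0.6149 + 2.272 → r_corr = 2.887 μm/a
Convert to mass loss: 2.887 μm/a × 8.96 g/cm³ = 25.86 g·m⁻²·a⁻¹

r_corr = 25.9 g·m⁻²·a⁻¹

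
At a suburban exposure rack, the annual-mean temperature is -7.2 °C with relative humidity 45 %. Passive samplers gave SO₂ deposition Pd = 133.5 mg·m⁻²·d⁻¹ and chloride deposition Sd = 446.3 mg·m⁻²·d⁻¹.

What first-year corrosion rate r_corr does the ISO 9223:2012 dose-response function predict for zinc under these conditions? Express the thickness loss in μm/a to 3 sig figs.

r_corr = 0.899 μm/a

zinc: f(T) = +0.038·(T−10) [T≤10 °C] = -0.6536
  SO₂ term: 0.0129·133.5^0.44·exp(0.046·45-0.6536) = 0.4581
  Cl⁻ term: 0.0175·446.3^0.57·exp(0.008·45+0.085·-7.2) = 0.4404
  sum: 0.4581 + 0.4404 → r_corr = 0.8985 μm/a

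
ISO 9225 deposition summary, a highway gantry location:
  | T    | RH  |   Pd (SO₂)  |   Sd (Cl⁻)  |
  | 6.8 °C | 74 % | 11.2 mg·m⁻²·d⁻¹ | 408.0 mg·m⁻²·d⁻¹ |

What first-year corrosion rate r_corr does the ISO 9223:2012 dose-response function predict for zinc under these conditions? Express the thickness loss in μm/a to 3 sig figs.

zinc: f(T) = +0.038·(T−10) [T≤10 °C] = -0.1216
  sulphur-dioxide contribution → 0.9949 μm/a
  chloride contribution → 1.735 μm/a
  ⇒ r_corr(zinc) = 2.73 μm/a

r_corr = 2.73 μm/a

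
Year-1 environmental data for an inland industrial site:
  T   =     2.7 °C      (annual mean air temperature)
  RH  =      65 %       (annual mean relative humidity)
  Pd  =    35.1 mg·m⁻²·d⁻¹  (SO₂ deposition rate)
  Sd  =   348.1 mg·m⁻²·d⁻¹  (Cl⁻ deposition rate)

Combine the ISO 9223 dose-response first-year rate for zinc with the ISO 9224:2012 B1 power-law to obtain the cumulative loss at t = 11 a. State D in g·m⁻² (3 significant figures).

D(11) = 98.9 g·m⁻²

zinc: f(T) = +0.038·(T−10) [T≤10 °C] = -0.2774
  sulphur-dioxide contribution → 0.9302 μm/a
  chloride contribution → 1.041 μm/a
  total first-year rate 1.971 μm/a
Long-term exponent b (ISO 9224 Table 2, B1) = 0.813
  D(11) = 1.971 × 11^0.813 = 1.971 × 7.025 = 13.85 μm
  Mass loss = 13.85 μm × 7.14 g/cm³ = 98.86 g·m⁻²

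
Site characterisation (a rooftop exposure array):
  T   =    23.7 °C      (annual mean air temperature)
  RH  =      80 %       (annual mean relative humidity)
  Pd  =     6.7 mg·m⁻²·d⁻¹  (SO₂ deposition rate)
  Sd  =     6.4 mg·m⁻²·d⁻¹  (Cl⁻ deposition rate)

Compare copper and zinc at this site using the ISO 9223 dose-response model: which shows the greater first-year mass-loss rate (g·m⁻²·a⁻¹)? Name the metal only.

copper

copper: T>10 °C ⇒ hinge -0.080·(23.7−10) = -1.0960
  sulphur-dioxide contribution → 0.3258 μm/a
  chloride contribution → 0.9627 μm/a
  ⇒ r_corr(copper) = 1.289 μm/a
  mass loss = 1.289 μm/a × 8.96 g/cm³ = 11.55 g·m⁻²·a⁻¹
zinc: f(T) = -0.071·(T−10) [T>10 °C] = -0.9727
  sulphur-dioxide contribution → 0.4465 μm/a
  chloride contribution → 0.7168 μm/a
  total first-year rate 1.163 μm/a
  mass loss = 1.163 μm/a × 7.14 g/cm³ = 8.306 g·m⁻²·a⁻¹
Ordering by g·m⁻²·a⁻¹: copper (11.5) > zinc (8.31)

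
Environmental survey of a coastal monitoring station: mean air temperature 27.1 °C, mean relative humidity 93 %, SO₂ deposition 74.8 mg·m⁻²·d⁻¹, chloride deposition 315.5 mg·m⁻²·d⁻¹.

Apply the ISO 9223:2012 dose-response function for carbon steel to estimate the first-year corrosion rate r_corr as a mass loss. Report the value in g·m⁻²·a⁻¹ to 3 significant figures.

carbon steel: f(T) = -0.054·(T−10) [T>10 °C] = -0.9234
  Pd branch = 1.77·Pd^0.52·e^(0.02·RH+f) = 42.58 μm/a
  Sd branch = 0.102·Sd^0.62·e^(0.033·RH+0.04·T) = 229.9 μm/a
  sum: 42.58 + 229.9 → r_corr = 272.5 μm/a
Convert to mass loss: 272.5 μm/a × 7.85 g/cm³ = 2139 g·m⁻²·a⁻¹

r_corr = 2.14e+03 g·m⁻²·a⁻¹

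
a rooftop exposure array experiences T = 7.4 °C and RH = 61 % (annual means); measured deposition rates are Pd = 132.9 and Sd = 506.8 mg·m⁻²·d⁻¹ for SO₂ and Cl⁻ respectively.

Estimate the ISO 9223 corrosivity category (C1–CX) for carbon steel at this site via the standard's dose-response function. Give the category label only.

carbon steel: temperature factor f = +0.150·(-2.6) = -0.3900
  SO₂ term: 1.77·132.9^0.52·exp(0.02·61-0.3900) = 51.6
  Sd branch = 0.102·Sd^0.62·e^(0.033·RH+0.04·T) = 48.8 μm/a
  sum: 51.6 + 48.8 → r_corr = 100.4 μm/a
Category bounds: 80…200 μm/a bracket r_corr ⇒ C5

C5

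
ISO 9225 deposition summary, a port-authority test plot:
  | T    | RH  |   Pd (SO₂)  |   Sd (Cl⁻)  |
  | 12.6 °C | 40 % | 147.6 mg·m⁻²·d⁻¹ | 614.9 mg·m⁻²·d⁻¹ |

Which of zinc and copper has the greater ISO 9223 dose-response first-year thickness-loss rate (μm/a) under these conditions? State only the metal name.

zinc

zinc: temperature factor f = -0.071·(2.6) = -0.1846
  Pd branch = 0.0129·Pd^0.44·e^(0.046·RH+f) = 0.608 μm/a
  Cl⁻ term: 0.0175·614.9^0.57·exp(0.008·40+0.085·12.6) = 2.734
  r_corr = 0.608 + 2.734 = 3.342 μm/a
copper: f(T) = -0.080·(T−10) [T>10 °C] = -0.2080
  Pd branch = 0.0053·Pd^0.26·e^(0.059·RH+f) = 0.167 μm/a
  Sd branch = 0.01025·Sd^0.27·e^(0.036·RH+0.049·T) = 0.4542 μm/a
  sum: 0.167 + 0.4542 → r_corr = 0.6212 μm/a
Ordering by μm/a: zinc (3.34) > copper (0.621)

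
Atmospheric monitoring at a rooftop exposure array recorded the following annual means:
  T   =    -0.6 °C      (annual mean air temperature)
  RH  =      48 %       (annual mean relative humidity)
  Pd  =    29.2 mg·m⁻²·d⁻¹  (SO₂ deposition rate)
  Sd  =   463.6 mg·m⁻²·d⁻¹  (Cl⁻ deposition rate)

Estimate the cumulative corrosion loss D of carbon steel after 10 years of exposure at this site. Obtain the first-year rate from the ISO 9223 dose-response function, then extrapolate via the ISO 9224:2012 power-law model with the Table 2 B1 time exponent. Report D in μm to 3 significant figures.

carbon steel: temperature factor f = +0.150·(-10.6) = -1.5900
  Pd branch = 1.77·Pd^0.52·e^(0.02·RH+f) = 5.45 μm/a
  Cl⁻ term: 0.102·463.6^0.62·exp(0.033·48+0.04·-0.6) = 21.83
  r_corr = 5.45 + 21.83 = 27.28 μm/a
ISO 9224: D(t) = r_corr · t^b with b = 0.523 (carbon steel, B1)
  D(10) = 27.28 × 10^0.523 = 27.28 × 3.334 = 90.97 μm

D(10) = 91.0 μm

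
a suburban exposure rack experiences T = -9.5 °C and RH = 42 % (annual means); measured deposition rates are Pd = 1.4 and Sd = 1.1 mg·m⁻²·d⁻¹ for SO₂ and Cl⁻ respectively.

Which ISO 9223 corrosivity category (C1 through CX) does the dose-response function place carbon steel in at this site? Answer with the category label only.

C1

carbon steel: f(T) = +0.150·(T−10) [T≤10 °C] = -2.9250
  SO₂ term: 1.77·1.4^0.52·exp(0.02·42-2.9250) = 0.2621
  Sd branch = 0.102·Sd^0.62·e^(0.033·RH+0.04·T) = 0.2959 μm/a
  sum: 0.2621 + 0.2959 → r_corr = 0.558 μm/a
Category bounds: 0…1.3 μm/a bracket r_corr ⇒ C1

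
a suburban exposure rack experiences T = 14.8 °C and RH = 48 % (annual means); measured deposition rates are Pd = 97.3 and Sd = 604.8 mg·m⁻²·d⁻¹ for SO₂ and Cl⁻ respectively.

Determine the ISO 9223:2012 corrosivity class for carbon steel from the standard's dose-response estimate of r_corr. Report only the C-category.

carbon steel: temperature factor f = -0.054·(4.8) = -0.2592
  Pd branch = 1.77·Pd^0.52·e^(0.02·RH+f) = 38.56 μm/a
  Sd branch = 0.102·Sd^0.62·e^(0.033·RH+0.04·T) = 47.67 μm/a
  sum: 38.56 + 47.67 → r_corr = 86.23 μm/a
ISO 9223 Table 2 (carbon steel): 80 < 86.2 ≤ 200 μm/a ⇒ C5

C5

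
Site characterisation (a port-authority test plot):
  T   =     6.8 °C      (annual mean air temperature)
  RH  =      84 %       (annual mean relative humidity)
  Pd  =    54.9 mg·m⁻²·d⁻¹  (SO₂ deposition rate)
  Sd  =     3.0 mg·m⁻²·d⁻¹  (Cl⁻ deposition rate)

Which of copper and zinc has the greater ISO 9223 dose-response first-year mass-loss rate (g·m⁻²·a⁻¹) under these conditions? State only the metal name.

copper: T≤10 °C ⇒ hinge +0.126·(6.8−10) = -0.4032
  Pd branch = 0.0053·Pd^0.26·e^(0.059·RH+f) = 1.425 μm/a
  Cl⁻ term: 0.01025·3.0^0.27·exp(0.036·84+0.049·6.8) = 0.3959
  sum: 1.425 + 0.3959 → r_corr = 1.821 μm/a
  mass loss = 1.821 μm/a × 8.96 g/cm³ = 16.32 g·m⁻²·a⁻¹
zinc: f(T) = +0.038·(T−10) [T≤10 °C] = -0.1216
  Pd branch = 0.0129·Pd^0.44·e^(0.046·RH+f) = 3.172 μm/a
  Sd branch = 0.0175·Sd^0.57·e^(0.008·RH+0.085·T) = 0.1143 μm/a
  r_corr = 3.172 + 0.1143 = 3.286 μm/a
  mass loss = 3.286 μm/a × 7.14 g/cm³ = 23.46 g·m⁻²·a⁻¹
Ordering by g·m⁻²·a⁻¹: zinc (23.5) > copper (16.3)

zinc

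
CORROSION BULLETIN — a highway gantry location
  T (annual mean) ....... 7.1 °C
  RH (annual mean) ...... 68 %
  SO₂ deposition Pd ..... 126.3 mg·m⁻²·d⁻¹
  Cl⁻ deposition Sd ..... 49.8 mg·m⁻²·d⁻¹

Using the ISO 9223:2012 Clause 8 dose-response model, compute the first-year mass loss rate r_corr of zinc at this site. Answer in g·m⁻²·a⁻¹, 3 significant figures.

r_corr = 19.5 g·m⁻²·a⁻¹

zinc: T≤10 °C ⇒ hinge +0.038·(7.1−10) = -0.1102
  SO₂ term: 0.0129·126.3^0.44·exp(0.046·68-0.1102) = 2.217
  Cl⁻ term: 0.0175·49.8^0.57·exp(0.008·68+0.085·7.1) = 0.5115
  r_corr = 2.217 + 0.5115 = 2.729 μm/a
Convert to mass loss: 2.729 μm/a × 7.14 g/cm³ = 19.48 g·m⁻²·a⁻¹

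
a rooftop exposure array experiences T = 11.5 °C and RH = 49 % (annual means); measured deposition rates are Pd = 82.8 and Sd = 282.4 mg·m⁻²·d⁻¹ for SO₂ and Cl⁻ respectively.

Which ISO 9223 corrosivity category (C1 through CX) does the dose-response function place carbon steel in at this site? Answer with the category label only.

carbon steel: temperature factor f = -0.054·(1.5) = -0.0810
  sulphur-dioxide contribution → 43.23 μm/a
  chloride contribution → 26.93 μm/a
  ⇒ r_corr(carbon steel) = 70.16 μm/a
Category bounds: 50…80 μm/a bracket r_corr ⇒ C4

C4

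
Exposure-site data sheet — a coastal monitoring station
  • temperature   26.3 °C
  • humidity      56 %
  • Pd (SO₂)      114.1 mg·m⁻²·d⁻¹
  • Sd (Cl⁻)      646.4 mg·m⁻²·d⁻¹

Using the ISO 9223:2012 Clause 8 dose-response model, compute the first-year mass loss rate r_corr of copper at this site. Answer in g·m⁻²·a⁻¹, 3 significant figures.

r_corr = 15.6 g·m⁻²·a⁻¹

copper: T>10 °C ⇒ hinge -0.080·(26.3−10) = -1.3040
  sulphur-dioxide contribution → 0.1342 μm/a
  chloride contribution → 1.602 μm/a
  ⇒ r_corr(copper) = 1.737 μm/a
Convert to mass loss: 1.737 μm/a × 8.96 g/cm³ = 15.56 g·m⁻²·a⁻¹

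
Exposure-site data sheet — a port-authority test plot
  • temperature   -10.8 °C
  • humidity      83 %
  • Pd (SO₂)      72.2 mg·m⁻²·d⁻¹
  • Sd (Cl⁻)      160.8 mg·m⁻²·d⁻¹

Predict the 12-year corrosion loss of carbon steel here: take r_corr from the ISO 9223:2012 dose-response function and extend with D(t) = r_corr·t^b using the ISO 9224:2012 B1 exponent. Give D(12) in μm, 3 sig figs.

carbon steel: temperature factor f = +0.150·(-20.8) = -3.1200
  SO₂ term: 1.77·72.2^0.52·exp(0.02·83-3.1200) = 3.805
  Cl⁻ term: 0.102·160.8^0.62·exp(0.033·83+0.04·-10.8) = 23.9
  sum: 3.805 + 23.9 → r_corr = 27.71 μm/a
Long-term exponent b (ISO 9224 Table 2, B1) = 0.523
  D(12) = 27.71 × 12^0.523 = 27.71 × 3.668 = 101.6 μm

D(12) = 102 μm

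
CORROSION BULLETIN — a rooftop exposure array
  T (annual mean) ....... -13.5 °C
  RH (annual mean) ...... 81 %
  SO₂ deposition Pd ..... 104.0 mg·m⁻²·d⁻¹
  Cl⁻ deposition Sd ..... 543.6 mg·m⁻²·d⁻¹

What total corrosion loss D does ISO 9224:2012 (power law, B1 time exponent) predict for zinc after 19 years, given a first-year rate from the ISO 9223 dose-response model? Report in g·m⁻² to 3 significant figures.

D(19) = 162 g·m⁻²

zinc: T≤10 °C ⇒ hinge +0.038·(-13.5−10) = -0.8930
  sulphur-dioxide contribution → 1.692 μm/a
  chloride contribution → 0.3848 μm/a
  ⇒ r_corr(zinc) = 2.077 μm/a
Long-term exponent b (ISO 9224 Table 2, B1) = 0.813
  D(19) = 2.077 × 19^0.813 = 2.077 × 10.96 = 22.75 μm
  Mass loss = 22.75 μm × 7.14 g/cm³ = 162.5 g·m⁻²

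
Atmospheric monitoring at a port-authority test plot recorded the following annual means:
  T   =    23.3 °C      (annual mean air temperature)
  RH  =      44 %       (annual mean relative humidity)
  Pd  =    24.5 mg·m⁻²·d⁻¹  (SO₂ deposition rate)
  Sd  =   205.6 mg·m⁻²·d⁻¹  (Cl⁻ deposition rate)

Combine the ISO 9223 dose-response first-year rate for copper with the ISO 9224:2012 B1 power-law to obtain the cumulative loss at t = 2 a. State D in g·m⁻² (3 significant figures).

copper: T>10 °C ⇒ hinge -0.080·(23.3−10) = -1.0640
  Pd branch = 0.0053·Pd^0.26·e^(0.059·RH+f) = 0.05634 μm/a
  Sd branch = 0.01025·Sd^0.27·e^(0.036·RH+0.049·T) = 0.6592 μm/a
  sum: 0.05634 + 0.6592 → r_corr = 0.7155 μm/a
Long-term exponent b (ISO 9224 Table 2, B1) = 0.667
  D(2) = 0.7155 × 2^0.667 = 0.7155 × 1.588 = 1.136 μm
  Mass loss = 1.136 μm × 8.96 g/cm³ = 10.18 g·m⁻²

D(2) = 10.2 g·m⁻²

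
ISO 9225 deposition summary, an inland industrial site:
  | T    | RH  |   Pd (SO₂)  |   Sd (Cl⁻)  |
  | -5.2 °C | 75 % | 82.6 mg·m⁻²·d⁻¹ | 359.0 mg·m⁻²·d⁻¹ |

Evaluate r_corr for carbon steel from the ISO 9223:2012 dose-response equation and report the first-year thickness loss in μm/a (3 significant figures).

carbon steel: f(T) = +0.150·(T−10) [T≤10 °C] = -2.2800
  Pd branch = 1.77·Pd^0.52·e^(0.02·RH+f) = 8.055 μm/a
  Sd branch = 0.102·Sd^0.62·e^(0.033·RH+0.04·T) = 37.78 μm/a
  r_corr = 8.055 + 37.78 = 45.84 μm/a

r_corr = 45.8 μm/a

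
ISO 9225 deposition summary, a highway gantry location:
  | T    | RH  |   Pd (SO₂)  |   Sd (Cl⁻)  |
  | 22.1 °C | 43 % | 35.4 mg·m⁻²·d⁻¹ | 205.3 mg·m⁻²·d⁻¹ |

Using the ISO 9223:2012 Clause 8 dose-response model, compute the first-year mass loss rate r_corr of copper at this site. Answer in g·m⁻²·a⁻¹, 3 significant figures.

r_corr = 5.95 g·m⁻²·a⁻¹

copper: f(T) = -0.080·(T−10) [T>10 °C] = -0.9680
  Pd branch = 0.0053·Pd^0.26·e^(0.059·RH+f) = 0.06433 μm/a
  Sd branch = 0.01025·Sd^0.27·e^(0.036·RH+0.049·T) = 0.5993 μm/a
  sum: 0.06433 + 0.5993 → r_corr = 0.6636 μm/a
Convert to mass loss: 0.6636 μm/a × 8.96 g/cm³ = 5.946 g·m⁻²·a⁻¹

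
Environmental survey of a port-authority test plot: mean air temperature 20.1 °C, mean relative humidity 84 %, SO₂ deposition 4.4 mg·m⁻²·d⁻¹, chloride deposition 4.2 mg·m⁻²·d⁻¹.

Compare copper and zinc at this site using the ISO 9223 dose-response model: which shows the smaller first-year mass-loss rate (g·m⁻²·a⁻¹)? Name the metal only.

zinc

copper: f(T) = -0.080·(T−10) [T>10 °C] = -0.8080
  sulphur-dioxide contribution → 0.4932 μm/a
  chloride contribution → 0.8318 μm/a
  total first-year rate 1.325 μm/a
  mass loss = 1.325 μm/a × 8.96 g/cm³ = 11.87 g·m⁻²·a⁻¹
zinc: f(T) = -0.071·(T−10) [T>10 °C] = -0.7171
  sulphur-dioxide contribution → 0.576 μm/a
  chloride contribution → 0.4287 μm/a
  total first-year rate 1.005 μm/a
  mass loss = 1.005 μm/a × 7.14 g/cm³ = 7.173 g·m⁻²·a⁻¹
Ordering by g·m⁻²·a⁻¹: copper (11.9) > zinc (7.17)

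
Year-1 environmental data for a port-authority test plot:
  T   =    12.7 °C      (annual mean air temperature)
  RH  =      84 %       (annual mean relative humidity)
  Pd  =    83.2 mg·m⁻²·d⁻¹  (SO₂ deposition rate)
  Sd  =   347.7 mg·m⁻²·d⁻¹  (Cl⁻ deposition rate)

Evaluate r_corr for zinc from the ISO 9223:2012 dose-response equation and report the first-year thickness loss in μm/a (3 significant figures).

r_corr = 6.38 μm/a

zinc: T>10 °C ⇒ hinge -0.071·(12.7−10) = -0.1917
  Pd branch = 0.0129·Pd^0.44·e^(0.046·RH+f) = 3.551 μm/a
  Sd branch = 0.0175·Sd^0.57·e^(0.008·RH+0.085·T) = 2.833 μm/a
  sum: 3.551 + 2.833 → r_corr = 6.383 μm/a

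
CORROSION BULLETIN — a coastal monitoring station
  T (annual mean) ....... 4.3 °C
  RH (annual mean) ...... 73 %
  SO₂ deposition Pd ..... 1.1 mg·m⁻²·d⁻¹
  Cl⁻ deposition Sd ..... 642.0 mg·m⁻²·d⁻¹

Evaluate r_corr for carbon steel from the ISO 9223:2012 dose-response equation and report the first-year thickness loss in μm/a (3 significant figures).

r_corr = 77.6 μm/a

carbon steel: T≤10 °C ⇒ hinge +0.150·(4.3−10) = -0.8550
  sulphur-dioxide contribution → 3.406 μm/a
  chloride contribution → 74.16 μm/a
  total first-year rate 77.57 μm/a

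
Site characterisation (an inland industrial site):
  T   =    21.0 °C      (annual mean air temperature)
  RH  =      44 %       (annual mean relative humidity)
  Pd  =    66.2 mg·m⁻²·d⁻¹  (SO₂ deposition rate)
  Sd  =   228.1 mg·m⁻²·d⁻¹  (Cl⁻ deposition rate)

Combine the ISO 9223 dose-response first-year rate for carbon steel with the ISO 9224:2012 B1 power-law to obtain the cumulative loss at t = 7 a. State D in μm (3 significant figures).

carbon steel: temperature factor f = -0.054·(11.0) = -0.5940
  sulphur-dioxide contribution → 20.85 μm/a
  chloride contribution → 29.24 μm/a
  ⇒ r_corr(carbon steel) = 50.09 μm/a
Long-term exponent b (ISO 9224 Table 2, B1) = 0.523
  D(7) = 50.09 × 7^0.523 = 50.09 × 2.767 = 138.6 μm

D(7) = 139 μm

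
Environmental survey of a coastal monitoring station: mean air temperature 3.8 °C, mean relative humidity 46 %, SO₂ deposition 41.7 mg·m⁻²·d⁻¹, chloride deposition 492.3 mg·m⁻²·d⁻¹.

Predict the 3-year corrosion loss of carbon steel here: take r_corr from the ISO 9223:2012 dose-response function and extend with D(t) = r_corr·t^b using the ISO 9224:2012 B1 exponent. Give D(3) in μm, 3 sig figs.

D(3) = 66.6 μm

carbon steel: f(T) = +0.150·(T−10) [T≤10 °C] = -0.9300
  SO₂ term: 1.77·41.7^0.52·exp(0.02·46-0.9300) = 12.19
  Sd branch = 0.102·Sd^0.62·e^(0.033·RH+0.04·T) = 25.3 μm/a
  r_corr = 12.19 + 25.3 = 37.49 μm/a
Long-term exponent b (ISO 9224 Table 2, B1) = 0.523
  D(3) = 37.49 × 3^0.523 = 37.49 × 1.776 = 66.59 μm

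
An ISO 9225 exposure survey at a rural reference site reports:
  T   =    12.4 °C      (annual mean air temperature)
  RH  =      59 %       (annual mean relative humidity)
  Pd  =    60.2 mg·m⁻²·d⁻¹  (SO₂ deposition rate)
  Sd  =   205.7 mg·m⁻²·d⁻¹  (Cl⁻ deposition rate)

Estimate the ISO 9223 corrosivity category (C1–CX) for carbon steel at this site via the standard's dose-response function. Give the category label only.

C4

carbon steel: T>10 °C ⇒ hinge -0.054·(12.4−10) = -0.1296
  SO₂ term: 1.77·60.2^0.52·exp(0.02·59-0.1296) = 42.61
  Sd branch = 0.102·Sd^0.62·e^(0.033·RH+0.04·T) = 31.9 μm/a
  sum: 42.61 + 31.9 → r_corr = 74.51 μm/a
ISO 9223 Table 2 (carbon steel): 50 < 74.5 ≤ 80 μm/a ⇒ C4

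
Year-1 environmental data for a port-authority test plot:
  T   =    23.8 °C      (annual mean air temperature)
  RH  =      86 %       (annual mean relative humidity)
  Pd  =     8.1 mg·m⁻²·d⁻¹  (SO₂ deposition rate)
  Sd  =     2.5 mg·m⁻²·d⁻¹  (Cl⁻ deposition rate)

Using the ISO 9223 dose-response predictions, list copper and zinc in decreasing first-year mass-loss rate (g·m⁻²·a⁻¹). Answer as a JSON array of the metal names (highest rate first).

copper: T>10 °C ⇒ hinge -0.080·(23.8−10) = -1.1040
  sulphur-dioxide contribution → 0.4838 μm/a
  chloride contribution → 0.9316 μm/a
  total first-year rate 1.415 μm/a
  mass loss = 1.415 μm/a × 8.96 g/cm³ = 12.68 g·m⁻²·a⁻¹
zinc: f(T) = -0.071·(T−10) [T>10 °C] = -0.9798
  sulphur-dioxide contribution → 0.6351 μm/a
  chloride contribution → 0.4438 μm/a
  total first-year rate 1.079 μm/a
  mass loss = 1.079 μm/a × 7.14 g/cm³ = 7.704 g·m⁻²·a⁻¹
Ordering by g·m⁻²·a⁻¹: copper (12.7) > zinc (7.7)

["copper", "zinc"]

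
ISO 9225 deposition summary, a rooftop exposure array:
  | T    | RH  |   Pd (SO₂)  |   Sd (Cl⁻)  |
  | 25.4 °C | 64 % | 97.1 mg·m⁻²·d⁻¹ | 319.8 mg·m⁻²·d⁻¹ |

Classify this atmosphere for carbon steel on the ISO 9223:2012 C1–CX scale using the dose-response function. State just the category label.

carbon steel: f(T) = -0.054·(T−10) [T>10 °C] = -0.8316
  Pd branch = 1.77·Pd^0.52·e^(0.02·RH+f) = 29.93 μm/a
  Cl⁻ term: 0.102·319.8^0.62·exp(0.033·64+0.04·25.4) = 83.2
  r_corr = 29.93 + 83.2 = 113.1 μm/a
ISO 9223 Table 2 (carbon steel): 80 < 113 ≤ 200 μm/a ⇒ C5

C5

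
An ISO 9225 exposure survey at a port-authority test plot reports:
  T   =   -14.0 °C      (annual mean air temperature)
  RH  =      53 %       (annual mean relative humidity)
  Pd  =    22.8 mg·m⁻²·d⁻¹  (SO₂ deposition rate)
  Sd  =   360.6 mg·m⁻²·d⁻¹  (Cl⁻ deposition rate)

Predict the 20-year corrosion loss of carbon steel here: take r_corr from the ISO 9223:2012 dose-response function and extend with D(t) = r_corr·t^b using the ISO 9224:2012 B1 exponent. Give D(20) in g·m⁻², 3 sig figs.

D(20) = 512 g·m⁻²

carbon steel: f(T) = +0.150·(T−10) [T≤10 °C] = -3.6000
  Pd branch = 1.77·Pd^0.52·e^(0.02·RH+f) = 0.7096 μm/a
  Sd branch = 0.102·Sd^0.62·e^(0.033·RH+0.04·T) = 12.89 μm/a
  r_corr = 0.7096 + 12.89 = 13.6 μm/a
ISO 9224: D(t) = r_corr · t^b with b = 0.523 (carbon steel, B1)
  D(20) = 13.6 × 20^0.523 = 13.6 × 4.791 = 65.17 μm
  Mass loss = 65.17 μm × 7.85 g/cm³ = 511.6 g·m⁻²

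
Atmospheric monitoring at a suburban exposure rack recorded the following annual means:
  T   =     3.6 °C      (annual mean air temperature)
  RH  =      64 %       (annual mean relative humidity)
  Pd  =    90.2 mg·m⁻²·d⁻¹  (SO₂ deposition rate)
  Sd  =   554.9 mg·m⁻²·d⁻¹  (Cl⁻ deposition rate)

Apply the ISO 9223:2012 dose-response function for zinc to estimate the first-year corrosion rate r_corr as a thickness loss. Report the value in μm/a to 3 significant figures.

zinc: f(T) = +0.038·(T−10) [T≤10 °C] = -0.2432
  Pd branch = 0.0129·Pd^0.44·e^(0.046·RH+f) = 1.393 μm/a
  Cl⁻ term: 0.0175·554.9^0.57·exp(0.008·64+0.085·3.6) = 1.454
  r_corr = 1.393 + 1.454 = 2.846 μm/a

r_corr = 2.85 μm/a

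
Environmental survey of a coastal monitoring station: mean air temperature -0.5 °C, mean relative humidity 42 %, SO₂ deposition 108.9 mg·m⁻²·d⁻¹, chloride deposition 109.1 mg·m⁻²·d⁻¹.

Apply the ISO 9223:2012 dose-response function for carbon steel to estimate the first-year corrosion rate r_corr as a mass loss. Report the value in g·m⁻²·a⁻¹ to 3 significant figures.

carbon steel: f(T) = +0.150·(T−10) [T≤10 °C] = -1.5750
  Pd branch = 1.77·Pd^0.52·e^(0.02·RH+f) = 9.728 μm/a
  Cl⁻ term: 0.102·109.1^0.62·exp(0.033·42+0.04·-0.5) = 7.333
  sum: 9.728 + 7.333 → r_corr = 17.06 μm/a
Convert to mass loss: 17.06 μm/a × 7.85 g/cm³ = 133.9 g·m⁻²·a⁻¹

r_corr = 134 g·m⁻²·a⁻¹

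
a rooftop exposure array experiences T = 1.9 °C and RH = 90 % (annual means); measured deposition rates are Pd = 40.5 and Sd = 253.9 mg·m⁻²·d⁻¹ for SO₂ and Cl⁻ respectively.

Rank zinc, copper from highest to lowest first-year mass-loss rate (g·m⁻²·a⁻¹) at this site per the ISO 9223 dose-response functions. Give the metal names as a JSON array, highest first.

["zinc", "copper"]

zinc: f(T) = +0.038·(T−10) [T≤10 °C] = -0.3078
  SO₂ term: 0.0129·40.5^0.44·exp(0.046·90-0.3078) = 3.035
  Cl⁻ term: 0.0175·253.9^0.57·exp(0.008·90+0.085·1.9) = 0.992
  sum: 3.035 + 0.992 → r_corr = 4.027 μm/a
  mass loss = 4.027 μm/a × 7.14 g/cm³ = 28.75 g·m⁻²·a⁻¹
copper: T≤10 °C ⇒ hinge +0.126·(1.9−10) = -1.0206
  SO₂ term: 0.0053·40.5^0.26·exp(0.059·90-1.0206) = 1.012
  Cl⁻ term: 0.01025·253.9^0.27·exp(0.036·90+0.049·1.9) = 1.281
  sum: 1.012 + 1.281 → r_corr = 2.293 μm/a
  mass loss = 2.293 μm/a × 8.96 g/cm³ = 20.54 g·m⁻²·a⁻¹
Ordering by g·m⁻²·a⁻¹: zinc (28.8) > copper (20.5)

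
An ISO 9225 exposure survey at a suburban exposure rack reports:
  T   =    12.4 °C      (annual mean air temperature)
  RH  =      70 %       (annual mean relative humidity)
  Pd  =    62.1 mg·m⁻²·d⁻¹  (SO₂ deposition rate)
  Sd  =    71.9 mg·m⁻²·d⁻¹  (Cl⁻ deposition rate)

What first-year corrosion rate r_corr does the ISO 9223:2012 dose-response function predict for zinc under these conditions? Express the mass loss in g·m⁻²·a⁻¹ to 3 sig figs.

zinc: T>10 °C ⇒ hinge -0.071·(12.4−10) = -0.1704
  sulphur-dioxide contribution → 1.675 μm/a
  chloride contribution → 1.005 μm/a
  ⇒ r_corr(zinc) = 2.68 μm/a
Convert to mass loss: 2.68 μm/a × 7.14 g/cm³ = 19.14 g·m⁻²·a⁻¹

r_corr = 19.1 g·m⁻²·a⁻¹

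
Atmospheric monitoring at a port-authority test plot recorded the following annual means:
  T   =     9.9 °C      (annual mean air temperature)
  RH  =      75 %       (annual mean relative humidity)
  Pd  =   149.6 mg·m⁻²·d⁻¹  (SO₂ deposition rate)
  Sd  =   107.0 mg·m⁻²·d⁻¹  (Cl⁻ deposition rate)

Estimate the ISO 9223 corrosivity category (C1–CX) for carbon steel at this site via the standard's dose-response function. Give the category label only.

carbon steel: f(T) = +0.150·(T−10) [T≤10 °C] = -0.0150
  sulphur-dioxide contribution → 105.6 μm/a
  chloride contribution → 32.63 μm/a
  total first-year rate 138.3 μm/a
138 μm/a falls in (80, 200] for carbon steel → category C5

C5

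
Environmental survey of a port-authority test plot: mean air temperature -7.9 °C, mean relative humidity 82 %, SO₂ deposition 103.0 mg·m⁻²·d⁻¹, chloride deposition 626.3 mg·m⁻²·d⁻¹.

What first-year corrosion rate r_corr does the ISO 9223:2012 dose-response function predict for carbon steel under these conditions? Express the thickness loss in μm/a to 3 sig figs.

carbon steel: T≤10 °C ⇒ hinge +0.150·(-7.9−10) = -2.6850
  sulphur-dioxide contribution → 6.931 μm/a
  chloride contribution → 60.33 μm/a
  ⇒ r_corr(carbon steel) = 67.27 μm/a

r_corr = 67.3 μm/a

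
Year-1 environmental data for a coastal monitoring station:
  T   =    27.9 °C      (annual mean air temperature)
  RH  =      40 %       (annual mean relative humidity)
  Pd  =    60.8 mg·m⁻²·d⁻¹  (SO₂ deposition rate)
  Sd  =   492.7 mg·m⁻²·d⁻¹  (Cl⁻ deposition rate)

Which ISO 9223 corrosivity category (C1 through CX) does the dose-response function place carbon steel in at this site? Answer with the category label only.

carbon steel: T>10 °C ⇒ hinge -0.054·(27.9−10) = -0.9666
  Pd branch = 1.77·Pd^0.52·e^(0.02·RH+f) = 12.68 μm/a
  Sd branch = 0.102·Sd^0.62·e^(0.033·RH+0.04·T) = 54.44 μm/a
  r_corr = 12.68 + 54.44 = 67.13 μm/a
Category bounds: 50…80 μm/a bracket r_corr ⇒ C4

C4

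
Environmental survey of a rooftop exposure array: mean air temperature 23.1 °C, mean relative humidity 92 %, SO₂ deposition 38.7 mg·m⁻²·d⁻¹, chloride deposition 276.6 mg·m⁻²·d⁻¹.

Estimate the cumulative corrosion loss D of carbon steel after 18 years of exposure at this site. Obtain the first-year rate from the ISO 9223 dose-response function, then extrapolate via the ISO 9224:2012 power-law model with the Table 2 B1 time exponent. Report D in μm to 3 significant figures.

D(18) = 959 μm

carbon steel: f(T) = -0.054·(T−10) [T>10 °C] = -0.7074
  SO₂ term: 1.77·38.7^0.52·exp(0.02·92-0.7074) = 36.77
  Sd branch = 0.102·Sd^0.62·e^(0.033·RH+0.04·T) = 174.7 μm/a
  r_corr = 36.77 + 174.7 = 211.5 μm/a
ISO 9224: D(t) = r_corr · t^b with b = 0.523 (carbon steel, B1)
  D(18) = 211.5 × 18^0.523 = 211.5 × 4.534 = 959 μm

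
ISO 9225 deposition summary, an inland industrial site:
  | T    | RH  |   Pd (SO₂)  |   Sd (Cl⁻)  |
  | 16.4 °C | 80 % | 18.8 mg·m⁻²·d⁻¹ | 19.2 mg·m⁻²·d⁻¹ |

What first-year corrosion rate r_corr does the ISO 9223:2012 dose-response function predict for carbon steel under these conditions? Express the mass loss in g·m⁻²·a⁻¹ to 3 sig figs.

carbon steel: T>10 °C ⇒ hinge -0.054·(16.4−10) = -0.3456
  SO₂ term: 1.77·18.8^0.52·exp(0.02·80-0.3456) = 28.53
  Cl⁻ term: 0.102·19.2^0.62·exp(0.033·80+0.04·16.4) = 17.21
  sum: 28.53 + 17.21 → r_corr = 45.74 μm/a
Convert to mass loss: 45.74 μm/a × 7.85 g/cm³ = 359 g·m⁻²·a⁻¹

r_corr = 359 g·m⁻²·a⁻¹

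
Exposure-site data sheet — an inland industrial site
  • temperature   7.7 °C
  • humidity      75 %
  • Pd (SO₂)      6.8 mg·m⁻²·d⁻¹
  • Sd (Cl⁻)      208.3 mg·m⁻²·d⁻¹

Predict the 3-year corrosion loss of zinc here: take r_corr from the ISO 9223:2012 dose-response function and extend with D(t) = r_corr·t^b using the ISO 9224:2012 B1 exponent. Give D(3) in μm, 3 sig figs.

D(3) = 5.26 μm

zinc: f(T) = +0.038·(T−10) [T≤10 °C] = -0.0874
  sulphur-dioxide contribution → 0.8655 μm/a
  chloride contribution → 1.287 μm/a
  ⇒ r_corr(zinc) = 2.152 μm/a
Long-term exponent b (ISO 9224 Table 2, B1) = 0.813
  D(3) = 2.152 × 3^0.813 = 2.152 × 2.443 = 5.258 μm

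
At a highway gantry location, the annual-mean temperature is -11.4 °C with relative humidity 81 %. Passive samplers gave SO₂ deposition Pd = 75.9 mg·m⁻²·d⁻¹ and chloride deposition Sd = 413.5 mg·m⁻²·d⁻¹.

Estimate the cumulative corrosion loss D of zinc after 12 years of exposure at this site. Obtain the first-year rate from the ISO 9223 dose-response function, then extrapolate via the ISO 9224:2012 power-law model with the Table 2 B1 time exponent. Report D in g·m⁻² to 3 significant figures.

zinc: T≤10 °C ⇒ hinge +0.038·(-11.4−10) = -0.8132
  Pd branch = 0.0129·Pd^0.44·e^(0.046·RH+f) = 1.596 μm/a
  Sd branch = 0.0175·Sd^0.57·e^(0.008·RH+0.085·T) = 0.3936 μm/a
  r_corr = 1.596 + 0.3936 = 1.989 μm/a
Power-law: D(12) = r_corr · 12^0.813
  D(12) = 1.989 × 12^0.813 = 1.989 × 7.54 = 15 μm
  Mass loss = 15 μm × 7.14 g/cm³ = 107.1 g·m⁻²

D(12) = 107 g·m⁻²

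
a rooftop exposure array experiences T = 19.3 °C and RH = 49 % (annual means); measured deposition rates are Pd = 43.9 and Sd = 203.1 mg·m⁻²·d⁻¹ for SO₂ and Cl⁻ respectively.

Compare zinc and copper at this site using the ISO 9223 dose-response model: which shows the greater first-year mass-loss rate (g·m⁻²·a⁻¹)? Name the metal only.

zinc: T>10 °C ⇒ hinge -0.071·(19.3−10) = -0.6603
  Pd branch = 0.0129·Pd^0.44·e^(0.046·RH+f) = 0.3353 μm/a
  Sd branch = 0.0175·Sd^0.57·e^(0.008·RH+0.085·T) = 2.761 μm/a
  r_corr = 0.3353 + 2.761 = 3.097 μm/a
  mass loss = 3.097 μm/a × 7.14 g/cm³ = 22.11 g·m⁻²·a⁻¹
copper: f(T) = -0.080·(T−10) [T>10 °C] = -0.7440
  SO₂ term: 0.0053·43.9^0.26·exp(0.059·49-0.7440) = 0.1213
  Sd branch = 0.01025·Sd^0.27·e^(0.036·RH+0.049·T) = 0.6466 μm/a
  r_corr = 0.1213 + 0.6466 = 0.7678 μm/a
  mass loss = 0.7678 μm/a × 8.96 g/cm³ = 6.88 g·m⁻²·a⁻¹
Ordering by g·m⁻²·a⁻¹: zinc (22.1) > copper (6.88)

zinc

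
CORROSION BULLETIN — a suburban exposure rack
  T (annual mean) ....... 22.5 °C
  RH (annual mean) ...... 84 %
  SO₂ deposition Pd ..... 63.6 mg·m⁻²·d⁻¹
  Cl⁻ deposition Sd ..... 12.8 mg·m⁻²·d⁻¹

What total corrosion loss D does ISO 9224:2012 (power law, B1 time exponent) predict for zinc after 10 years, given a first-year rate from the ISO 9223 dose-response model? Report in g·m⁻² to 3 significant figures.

zinc: T>10 °C ⇒ hinge -0.071·(22.5−10) = -0.8875
  sulphur-dioxide contribution → 1.573 μm/a
  chloride contribution → 0.9922 μm/a
  ⇒ r_corr(zinc) = 2.565 μm/a
ISO 9224: D(t) = r_corr · t^b with b = 0.813 (zinc, B1)
  D(10) = 2.565 × 10^0.813 = 2.565 × 6.501 = 16.68 μm
  Mass loss = 16.68 μm × 7.14 g/cm³ = 119.1 g·m⁻²

D(10) = 119 g·m⁻²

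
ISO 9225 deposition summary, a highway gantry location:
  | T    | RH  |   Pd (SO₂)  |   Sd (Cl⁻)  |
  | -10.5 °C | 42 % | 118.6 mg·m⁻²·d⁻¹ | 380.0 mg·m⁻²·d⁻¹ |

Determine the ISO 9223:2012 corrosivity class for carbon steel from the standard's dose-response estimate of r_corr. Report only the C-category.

C2

carbon steel: f(T) = +0.150·(T−10) [T≤10 °C] = -3.0750
  SO₂ term: 1.77·118.6^0.52·exp(0.02·42-3.0750) = 2.269
  Sd branch = 0.102·Sd^0.62·e^(0.033·RH+0.04·T) = 10.66 μm/a
  r_corr = 2.269 + 10.66 = 12.93 μm/a
Category bounds: 1.3…25 μm/a bracket r_corr ⇒ C2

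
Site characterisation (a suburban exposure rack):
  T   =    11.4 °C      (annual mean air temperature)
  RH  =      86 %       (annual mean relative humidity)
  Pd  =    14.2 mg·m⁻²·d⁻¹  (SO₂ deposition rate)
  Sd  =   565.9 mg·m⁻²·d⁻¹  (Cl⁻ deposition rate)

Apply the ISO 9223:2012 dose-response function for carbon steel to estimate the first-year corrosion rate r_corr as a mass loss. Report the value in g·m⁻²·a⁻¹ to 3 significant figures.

r_corr = 1.38e+03 g·m⁻²·a⁻¹

carbon steel: f(T) = -0.054·(T−10) [T>10 °C] = -0.0756
  Pd branch = 1.77·Pd^0.52·e^(0.02·RH+f) = 36.42 μm/a
  Sd branch = 0.102·Sd^0.62·e^(0.033·RH+0.04·T) = 139.9 μm/a
  r_corr = 36.42 + 139.9 = 176.3 μm/a
Convert to mass loss: 176.3 μm/a × 7.85 g/cm³ = 1384 g·m⁻²·a⁻¹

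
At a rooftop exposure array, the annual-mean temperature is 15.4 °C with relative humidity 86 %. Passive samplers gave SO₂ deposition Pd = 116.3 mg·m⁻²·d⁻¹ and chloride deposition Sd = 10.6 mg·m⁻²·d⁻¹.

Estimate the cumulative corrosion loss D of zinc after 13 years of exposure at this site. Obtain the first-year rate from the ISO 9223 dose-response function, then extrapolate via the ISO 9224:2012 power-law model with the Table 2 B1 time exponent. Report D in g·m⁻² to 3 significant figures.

D(13) = 242 g·m⁻²

zinc: T>10 °C ⇒ hinge -0.071·(15.4−10) = -0.3834
  Pd branch = 0.0129·Pd^0.44·e^(0.046·RH+f) = 3.724 μm/a
  Sd branch = 0.0175·Sd^0.57·e^(0.008·RH+0.085·T) = 0.4952 μm/a
  r_corr = 3.724 + 0.4952 = 4.219 μm/a
Power-law: D(13) = r_corr · 13^0.813
  D(13) = 4.219 × 13^0.813 = 4.219 × 8.047 = 33.95 μm
  Mass loss = 33.95 μm × 7.14 g/cm³ = 242.4 g·m⁻²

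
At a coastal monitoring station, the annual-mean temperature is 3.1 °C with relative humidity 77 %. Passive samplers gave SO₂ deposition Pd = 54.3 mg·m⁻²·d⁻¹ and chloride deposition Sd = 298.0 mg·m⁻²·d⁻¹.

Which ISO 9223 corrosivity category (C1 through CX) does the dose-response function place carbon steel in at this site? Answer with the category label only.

carbon steel: temperature factor f = +0.150·(-6.9) = -1.0350
  sulphur-dioxide contribution → 23.41 μm/a
  chloride contribution → 50.12 μm/a
  ⇒ r_corr(carbon steel) = 73.53 μm/a
ISO 9223 Table 2 (carbon steel): 50 < 73.5 ≤ 80 μm/a ⇒ C4

C4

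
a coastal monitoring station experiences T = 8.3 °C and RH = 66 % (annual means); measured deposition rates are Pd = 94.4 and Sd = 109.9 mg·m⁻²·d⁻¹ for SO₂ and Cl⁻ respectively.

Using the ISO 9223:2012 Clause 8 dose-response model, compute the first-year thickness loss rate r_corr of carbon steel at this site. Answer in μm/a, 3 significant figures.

r_corr = 77.8 μm/a

carbon steel: temperature factor f = +0.150·(-1.7) = -0.2550
  sulphur-dioxide contribution → 54.64 μm/a
  chloride contribution → 23.13 μm/a
  ⇒ r_corr(carbon steel) = 77.76 μm/a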